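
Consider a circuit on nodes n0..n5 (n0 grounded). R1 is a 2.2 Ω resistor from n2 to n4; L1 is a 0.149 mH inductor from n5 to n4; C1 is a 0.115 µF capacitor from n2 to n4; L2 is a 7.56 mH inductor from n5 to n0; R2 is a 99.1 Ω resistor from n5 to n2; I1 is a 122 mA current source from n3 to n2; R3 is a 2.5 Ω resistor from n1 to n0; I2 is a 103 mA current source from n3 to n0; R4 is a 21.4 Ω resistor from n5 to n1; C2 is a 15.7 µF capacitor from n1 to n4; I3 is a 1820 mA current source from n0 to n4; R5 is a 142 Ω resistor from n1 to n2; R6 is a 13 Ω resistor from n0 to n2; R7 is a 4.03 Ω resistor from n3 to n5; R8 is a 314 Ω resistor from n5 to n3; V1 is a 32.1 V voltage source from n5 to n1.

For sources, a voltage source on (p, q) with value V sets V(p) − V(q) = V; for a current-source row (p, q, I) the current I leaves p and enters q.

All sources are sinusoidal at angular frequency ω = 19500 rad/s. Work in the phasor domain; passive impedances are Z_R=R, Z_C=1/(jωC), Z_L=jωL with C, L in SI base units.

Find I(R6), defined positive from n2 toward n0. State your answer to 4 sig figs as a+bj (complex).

Apply KCL at each of the 5 non-ground nodes and solve the resulting linear system.
Node n1: branches {R3, R4, C2, R5, V1} → V_1 = -8.911+15.49j
Node n2: branches {R1, C1, R2, I1, R5, R6} → V_2 = 67.29-78.50j
Node n3: branches {I1, I2, R7, R8} → V_3 = 22.29+15.49j
Node n4: branches {R1, L1, C1, C2, I3} → V_4 = 80.49-95.39j
Node n5: branches {L1, L2, R2, R4, R7, R8, V1} → V_5 = 23.19+15.49j
Source currents: i(V1)=-39.55-20.51j

5.176-6.038j A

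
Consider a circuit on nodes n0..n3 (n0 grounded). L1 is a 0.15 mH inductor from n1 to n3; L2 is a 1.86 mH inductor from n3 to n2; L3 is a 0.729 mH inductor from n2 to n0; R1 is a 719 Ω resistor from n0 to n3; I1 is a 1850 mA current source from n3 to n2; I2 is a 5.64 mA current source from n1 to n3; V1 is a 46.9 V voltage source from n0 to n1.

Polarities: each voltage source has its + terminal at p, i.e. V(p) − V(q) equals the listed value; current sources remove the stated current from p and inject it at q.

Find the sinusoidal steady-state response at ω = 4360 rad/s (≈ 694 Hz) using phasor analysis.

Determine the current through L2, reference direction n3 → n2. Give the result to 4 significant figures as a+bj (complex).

-0.5900+3.927j A

Apply KCL at each of the 3 non-ground nodes and solve the resulting linear system.
Node n1: branches {L1, I2, V1} → V_1 = -46.90+0.000j
Node n2: branches {L2, L3, I1} → V_2 = -12.48+4.005j
Node n3: branches {L1, L2, R1, I1, I2} → V_3 = -44.33-0.7800j
Source currents: i(V1)=1.198+3.926j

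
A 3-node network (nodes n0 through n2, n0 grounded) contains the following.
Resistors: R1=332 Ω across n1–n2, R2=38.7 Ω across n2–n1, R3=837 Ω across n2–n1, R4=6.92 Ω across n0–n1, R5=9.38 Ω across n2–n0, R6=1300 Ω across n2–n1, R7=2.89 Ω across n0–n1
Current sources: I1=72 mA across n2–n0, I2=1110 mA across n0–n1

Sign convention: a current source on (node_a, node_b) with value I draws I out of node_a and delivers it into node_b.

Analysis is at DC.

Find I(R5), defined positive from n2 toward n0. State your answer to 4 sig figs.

MNA unknowns: 2 node voltages V₁..V_2
R1: Y=0.003012 on G[1,2]
R2: Y=0.02584 on G[2,1]
I1: z[2]−=0.072, z[0]+=0.072
R3: Y=0.001195 on G[2,1]
R4: Y=0.1445 on G[0,1]
R5: Y=0.1066 on G[2,0]
R6: Y=0.0007692 on G[2,1]
R7: Y=0.3460 on G[0,1]
I2: z[0]−=1.11, z[1]+=1.11
solve → V1=2.126, V2=-0.04712

-0.005024 A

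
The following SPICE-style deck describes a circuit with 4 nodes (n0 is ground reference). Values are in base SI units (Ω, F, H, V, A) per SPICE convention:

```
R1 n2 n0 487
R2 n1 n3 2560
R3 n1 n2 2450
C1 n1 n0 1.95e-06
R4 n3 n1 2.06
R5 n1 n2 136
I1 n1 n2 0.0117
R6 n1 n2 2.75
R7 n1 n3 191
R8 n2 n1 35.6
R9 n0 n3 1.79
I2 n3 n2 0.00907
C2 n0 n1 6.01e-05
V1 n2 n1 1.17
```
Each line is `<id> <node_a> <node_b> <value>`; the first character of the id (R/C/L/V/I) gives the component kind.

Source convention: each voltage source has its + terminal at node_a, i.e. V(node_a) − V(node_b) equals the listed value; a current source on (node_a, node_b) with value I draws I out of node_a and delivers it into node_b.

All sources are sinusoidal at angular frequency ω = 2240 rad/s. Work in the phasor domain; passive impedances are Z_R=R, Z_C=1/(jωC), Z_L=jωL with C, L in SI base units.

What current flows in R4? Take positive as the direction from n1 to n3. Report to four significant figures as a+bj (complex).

0.006054-0.0009816j A

Element admittances at ω=2240 rad/s:
  Y(R1) = 0.002053+0.000j S between n2,n0
  Y(R2) = 0.0003906+0.000j S between n1,n3
  Y(R3) = 0.0004082+0.000j S between n1,n2
  Y(C1) = 0.000+0.004368j S between n1,n0
  Y(R4) = 0.4854+0.000j S between n3,n1
  Y(R5) = 0.007353+0.000j S between n1,n2
  I1: injects 0.0117 A into n2 (from n1)
  Y(R6) = 0.3636+0.000j S between n1,n2
  Y(R7) = 0.005236+0.000j S between n1,n3
  Y(R8) = 0.02809+0.000j S between n2,n1
  Y(R9) = 0.5587+0.000j S between n0,n3
  I2: injects 0.00907 A into n2 (from n3)
  Y(C2) = 0.000+0.1346j S between n0,n1
  V1: constraint V(n2)−V(n1) = 1.17
Assemble and solve the 4×4 MNA system:
  V(n1)=0.007200-0.003799j  V(n2)=1.177-0.003799j  V(n3)=-0.005272-0.001777j
  i(V1)=-0.4490+7.802e-06j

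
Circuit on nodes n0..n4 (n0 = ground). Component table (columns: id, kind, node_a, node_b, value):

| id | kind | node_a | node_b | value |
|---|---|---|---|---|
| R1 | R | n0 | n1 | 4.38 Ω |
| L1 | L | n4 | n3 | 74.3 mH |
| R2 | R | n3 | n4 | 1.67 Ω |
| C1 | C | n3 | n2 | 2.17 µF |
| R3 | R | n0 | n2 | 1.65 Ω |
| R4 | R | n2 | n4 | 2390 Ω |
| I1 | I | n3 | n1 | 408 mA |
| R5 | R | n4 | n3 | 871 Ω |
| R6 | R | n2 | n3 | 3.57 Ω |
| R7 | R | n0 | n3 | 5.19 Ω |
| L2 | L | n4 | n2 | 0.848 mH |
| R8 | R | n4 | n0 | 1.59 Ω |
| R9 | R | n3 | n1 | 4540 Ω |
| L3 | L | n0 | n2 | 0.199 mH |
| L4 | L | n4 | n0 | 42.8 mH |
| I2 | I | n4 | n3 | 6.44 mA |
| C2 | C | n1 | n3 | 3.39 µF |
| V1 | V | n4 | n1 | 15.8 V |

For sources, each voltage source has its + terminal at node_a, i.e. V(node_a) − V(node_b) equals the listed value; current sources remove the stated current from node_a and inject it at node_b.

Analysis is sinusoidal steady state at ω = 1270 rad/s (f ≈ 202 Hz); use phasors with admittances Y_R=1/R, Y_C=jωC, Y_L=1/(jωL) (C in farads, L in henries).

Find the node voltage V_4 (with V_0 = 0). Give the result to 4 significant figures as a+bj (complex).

2.289+1.642j V

MNA unknowns: 4 node voltages V₁..V_4 plus 1 source current (V1)
R1: Y=0.2283+0.000j on G[0,1]
L1: Y=0.000-0.01060j on G[4,3]
R2: Y=0.5988+0.000j on G[3,4]
C1: Y=0.000+0.002756j on G[3,2]
R3: Y=0.6061+0.000j on G[0,2]
R4: Y=0.0004184+0.000j on G[2,4]
I1: z[3]−=0.408, z[1]+=0.408
R5: Y=0.001148+0.000j on G[4,3]
R6: Y=0.2801+0.000j on G[2,3]
R7: Y=0.1927+0.000j on G[0,3]
L2: Y=0.000-0.9285j on G[4,2]
R8: Y=0.6289+0.000j on G[4,0]
R9: Y=0.0002203+0.000j on G[3,1]
L3: Y=0.000-3.957j on G[0,2]
L4: Y=0.000-0.01840j on G[4,0]
I2: z[4]−=0.00644, z[3]+=0.00644
C2: Y=0.000+0.004305j on G[1,3]
V1: row V4−V1=15.8, i_V1 at 4,1
solve → V1=-13.51+1.642j, V2=0.4347+0.2917j, V3=1.022+0.9223j, V4=2.289+1.642j
aux → i_V1=-3.499+0.3125j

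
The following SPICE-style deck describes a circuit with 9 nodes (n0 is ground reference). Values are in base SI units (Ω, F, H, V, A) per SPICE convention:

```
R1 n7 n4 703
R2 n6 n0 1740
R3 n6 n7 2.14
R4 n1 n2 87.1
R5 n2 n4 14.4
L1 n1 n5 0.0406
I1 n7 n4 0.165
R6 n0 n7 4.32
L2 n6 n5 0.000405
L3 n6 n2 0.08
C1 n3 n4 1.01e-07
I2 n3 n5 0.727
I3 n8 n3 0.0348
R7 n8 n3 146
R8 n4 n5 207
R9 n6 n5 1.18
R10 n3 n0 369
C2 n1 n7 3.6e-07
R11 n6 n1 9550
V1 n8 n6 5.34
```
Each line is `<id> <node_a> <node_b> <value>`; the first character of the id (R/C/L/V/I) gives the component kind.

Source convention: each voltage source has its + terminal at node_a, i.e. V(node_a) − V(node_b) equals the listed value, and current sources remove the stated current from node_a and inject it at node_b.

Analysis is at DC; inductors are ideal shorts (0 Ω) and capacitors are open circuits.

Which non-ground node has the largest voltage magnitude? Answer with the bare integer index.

Element admittances at DC:
  Y(R1) = 0.001422 S between n7,n4
  Y(R2) = 0.0005747 S between n6,n0
  Y(R3) = 0.4673 S between n6,n7
  Y(R4) = 0.01148 S between n1,n2
  Y(R5) = 0.06944 S between n2,n4
  L1: short n1↔n5 (DC inductor)
  I1: injects 0.165 A into n4 (from n7)
  Y(R6) = 0.2315 S between n0,n7
  L2: short n6↔n5 (DC inductor)
  L3: short n6↔n2 (DC inductor)
  Y(C1) = 0.000 S between n3,n4
  I2: injects 0.727 A into n5 (from n3)
  I3: injects 0.0348 A into n3 (from n8)
  Y(R7) = 0.006849 S between n8,n3
  Y(R8) = 0.004831 S between n4,n5
  Y(R9) = 0.8475 S between n6,n5
  Y(R10) = 0.002710 S between n3,n0
  Y(C2) = 0.000 S between n1,n7
  Y(R11) = 0.0001047 S between n6,n1
  V1: constraint V(n8)−V(n6) = 5.34
Assemble and solve the 12×12 MNA system:
  V(n1)=1.520  V(n2)=1.520  V(n3)=-67.50  V(n4)=3.686  V(n5)=1.520  V(n6)=1.520  V(n7)=0.7864  V(n8)=6.860
  i(L1)=0.000  i(L2)=-0.7375  i(L3)=-0.1504  i(V1)=-0.5441

3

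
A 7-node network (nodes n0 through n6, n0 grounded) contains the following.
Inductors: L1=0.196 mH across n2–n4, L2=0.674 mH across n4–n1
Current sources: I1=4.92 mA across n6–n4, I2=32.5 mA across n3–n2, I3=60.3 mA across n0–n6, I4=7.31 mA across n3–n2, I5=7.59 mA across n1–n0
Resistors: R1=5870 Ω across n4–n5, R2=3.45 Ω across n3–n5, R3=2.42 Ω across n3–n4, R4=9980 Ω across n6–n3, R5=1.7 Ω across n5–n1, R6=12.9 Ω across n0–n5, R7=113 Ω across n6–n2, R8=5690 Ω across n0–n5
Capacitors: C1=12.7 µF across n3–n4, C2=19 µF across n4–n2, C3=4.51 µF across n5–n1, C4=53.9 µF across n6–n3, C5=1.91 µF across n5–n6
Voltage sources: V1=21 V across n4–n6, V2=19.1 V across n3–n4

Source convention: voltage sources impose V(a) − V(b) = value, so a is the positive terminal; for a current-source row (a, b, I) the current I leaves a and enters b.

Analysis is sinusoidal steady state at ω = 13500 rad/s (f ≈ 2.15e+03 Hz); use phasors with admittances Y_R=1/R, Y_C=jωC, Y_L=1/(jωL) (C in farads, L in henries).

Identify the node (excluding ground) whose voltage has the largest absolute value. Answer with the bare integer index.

6

Apply KCL at each of the 6 non-ground nodes and solve the resulting linear system.
Node n1: branches {I5, R5, C3, L2} → V_1 = -0.1046+3.095j
Node n2: branches {L1, I2, I4, C2, R7} → V_2 = -16.32-3.938j
Node n3: branches {I2, R2, R3, R4, I4, C1, C4, V2} → V_3 = 2.865-2.742j
Node n4: branches {L1, I1, R1, R3, C1, C2, L2, V1, V2} → V_4 = -16.23-2.742j
Node n5: branches {R1, R2, R5, R6, C3, R8, C5} → V_5 = 0.6784+0.000j
Node n6: branches {I1, R4, I3, R7, C4, C5, V1} → V_6 = -37.23-2.742j
Source currents: i(V1)=-0.1738-30.15j, i(V2)=-8.570-31.66j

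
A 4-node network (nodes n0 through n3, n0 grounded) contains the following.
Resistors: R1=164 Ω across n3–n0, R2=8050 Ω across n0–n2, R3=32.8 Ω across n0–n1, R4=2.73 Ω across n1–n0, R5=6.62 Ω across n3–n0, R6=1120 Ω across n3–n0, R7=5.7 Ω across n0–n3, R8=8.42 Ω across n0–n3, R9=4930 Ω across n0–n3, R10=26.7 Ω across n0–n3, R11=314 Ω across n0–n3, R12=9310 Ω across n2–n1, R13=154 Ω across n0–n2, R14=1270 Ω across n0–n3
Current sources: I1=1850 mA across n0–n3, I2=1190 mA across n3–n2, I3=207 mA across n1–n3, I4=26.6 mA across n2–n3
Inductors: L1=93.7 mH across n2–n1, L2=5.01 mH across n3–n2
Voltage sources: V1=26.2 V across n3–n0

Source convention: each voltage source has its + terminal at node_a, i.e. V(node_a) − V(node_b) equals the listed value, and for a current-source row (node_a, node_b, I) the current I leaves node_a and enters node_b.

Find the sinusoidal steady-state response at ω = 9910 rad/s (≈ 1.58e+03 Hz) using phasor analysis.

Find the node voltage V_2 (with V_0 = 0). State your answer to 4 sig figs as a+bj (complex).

Apply KCL at each of the 3 non-ground nodes and solve the resulting linear system.
Node n1: branches {L1, R3, I3, R4, R12} → V_1 = -0.3952-0.09365j
Node n2: branches {L1, I2, R2, I4, L2, R12, R13} → V_2 = 38.37+42.66j
Node n3: branches {R1, I1, I2, I3, R5, R6, R7, I4, R8, R9, R10, R11, L2, R14, V1} → V_3 = 26.20+0.000j
Source currents: i(V1)=-11.19-0.2452j

38.37+42.66j V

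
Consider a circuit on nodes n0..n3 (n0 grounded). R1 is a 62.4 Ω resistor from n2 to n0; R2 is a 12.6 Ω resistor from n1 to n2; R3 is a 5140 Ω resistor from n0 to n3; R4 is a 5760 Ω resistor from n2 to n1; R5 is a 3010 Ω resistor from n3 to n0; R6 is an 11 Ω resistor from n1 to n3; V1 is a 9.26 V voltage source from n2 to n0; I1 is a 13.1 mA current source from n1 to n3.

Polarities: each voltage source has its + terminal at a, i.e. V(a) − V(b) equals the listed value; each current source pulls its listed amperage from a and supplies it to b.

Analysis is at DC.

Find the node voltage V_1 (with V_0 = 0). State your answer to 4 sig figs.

Element admittances at DC:
  Y(R1) = 0.01603 S between n2,n0
  Y(R2) = 0.07937 S between n1,n2
  Y(R3) = 0.0001946 S between n0,n3
  Y(R4) = 0.0001736 S between n2,n1
  Y(R5) = 0.0003322 S between n3,n0
  Y(R6) = 0.09091 S between n1,n3
  V1: constraint V(n2)−V(n0) = 9.26
  I1: injects 0.0131 A into n3 (from n1)
Assemble and solve the 4×4 MNA system:
  V(n1)=9.198  V(n2)=9.260  V(n3)=9.289
  i(V1)=-0.1533

9.198 V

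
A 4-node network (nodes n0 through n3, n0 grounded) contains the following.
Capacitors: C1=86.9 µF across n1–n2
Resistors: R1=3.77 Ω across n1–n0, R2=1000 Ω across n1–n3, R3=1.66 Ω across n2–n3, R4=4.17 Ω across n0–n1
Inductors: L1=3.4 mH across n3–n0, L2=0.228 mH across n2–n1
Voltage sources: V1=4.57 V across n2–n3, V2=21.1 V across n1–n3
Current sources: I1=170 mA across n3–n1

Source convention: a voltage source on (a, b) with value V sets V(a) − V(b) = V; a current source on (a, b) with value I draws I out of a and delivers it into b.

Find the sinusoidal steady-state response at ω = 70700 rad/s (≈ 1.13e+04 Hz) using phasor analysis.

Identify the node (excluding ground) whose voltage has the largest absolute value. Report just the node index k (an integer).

MNA unknowns: 3 node voltages V₁..V_3 plus 2 source currents (V1, V2)
C1: Y=0.000+6.144j on G[1,2]
R1: Y=0.2653+0.000j on G[1,0]
L1: Y=0.000-0.004160j on G[3,0]
R2: Y=0.001000+0.000j on G[1,3]
R3: Y=0.6024+0.000j on G[2,3]
R4: Y=0.2398+0.000j on G[0,1]
L2: Y=0.000-0.06204j on G[2,1]
V1: row V2−V3=4.57, i_V1 at 2,3
V2: row V1−V3=21.1, i_V2 at 1,3
I1: z[3]−=0.17, z[1]+=0.17
solve → V1=0.001431-0.1738j, V2=-16.53-0.1738j, V3=-21.10-0.1738j
aux → i_V1=-2.753+100.5j, i_V2=0.1482-100.4j

3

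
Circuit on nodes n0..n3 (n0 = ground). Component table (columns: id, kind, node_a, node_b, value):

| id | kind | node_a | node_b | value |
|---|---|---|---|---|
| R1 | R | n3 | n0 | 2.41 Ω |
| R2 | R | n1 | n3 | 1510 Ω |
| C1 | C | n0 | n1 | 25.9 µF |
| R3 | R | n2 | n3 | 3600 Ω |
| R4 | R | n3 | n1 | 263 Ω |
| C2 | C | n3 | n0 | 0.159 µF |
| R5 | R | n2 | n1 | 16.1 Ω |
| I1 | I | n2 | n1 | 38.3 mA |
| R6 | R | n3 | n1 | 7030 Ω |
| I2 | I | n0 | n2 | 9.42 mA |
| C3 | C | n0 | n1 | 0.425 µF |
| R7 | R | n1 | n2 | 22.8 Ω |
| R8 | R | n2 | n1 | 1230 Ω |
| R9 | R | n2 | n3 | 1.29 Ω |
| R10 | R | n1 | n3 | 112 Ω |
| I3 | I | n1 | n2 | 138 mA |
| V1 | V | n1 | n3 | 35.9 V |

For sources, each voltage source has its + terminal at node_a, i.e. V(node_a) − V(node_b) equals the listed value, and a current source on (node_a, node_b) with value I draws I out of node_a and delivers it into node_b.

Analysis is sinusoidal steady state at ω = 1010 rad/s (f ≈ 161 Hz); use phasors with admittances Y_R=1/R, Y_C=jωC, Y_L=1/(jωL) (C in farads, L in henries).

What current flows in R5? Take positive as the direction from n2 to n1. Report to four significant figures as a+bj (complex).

-1.952+0.000j A

Apply KCL at each of the 3 non-ground nodes and solve the resulting linear system.
Node n1: branches {R2, C1, R4, R5, I1, R6, C3, R7, R8, R10, I3, V1} → V_1 = 35.77-2.292j
Node n2: branches {R3, R5, I1, I2, R7, R8, R9, I3} → V_2 = 4.344-2.292j
Node n3: branches {R1, R2, R3, R4, C2, R6, R9, R10, V1} → V_3 = -0.1251-2.292j
Source currents: i(V1)=-4.003-0.9512j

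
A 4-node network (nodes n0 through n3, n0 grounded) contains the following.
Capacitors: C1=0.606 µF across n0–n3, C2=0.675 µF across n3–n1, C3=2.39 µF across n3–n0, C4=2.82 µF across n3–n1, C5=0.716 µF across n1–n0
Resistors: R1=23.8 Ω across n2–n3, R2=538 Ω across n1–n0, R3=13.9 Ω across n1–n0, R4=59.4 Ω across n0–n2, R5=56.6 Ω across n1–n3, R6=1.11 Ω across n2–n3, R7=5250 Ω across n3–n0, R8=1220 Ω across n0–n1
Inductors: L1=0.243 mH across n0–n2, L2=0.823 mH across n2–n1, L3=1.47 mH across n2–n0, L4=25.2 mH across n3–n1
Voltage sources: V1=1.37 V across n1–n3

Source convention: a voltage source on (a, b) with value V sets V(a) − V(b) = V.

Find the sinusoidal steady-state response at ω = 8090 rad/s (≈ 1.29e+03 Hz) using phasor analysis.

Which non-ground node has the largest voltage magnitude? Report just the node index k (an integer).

1

Element admittances at ω=8090 rad/s:
  Y(C1) = 0.000+0.004903j S between n0,n3
  Y(R1) = 0.04202+0.000j S between n2,n3
  Y(C2) = 0.000+0.005461j S between n3,n1
  Y(R2) = 0.001859+0.000j S between n1,n0
  Y(L1) = 0.000-0.5087j S between n0,n2
  Y(R3) = 0.07194+0.000j S between n1,n0
  Y(L2) = 0.000-0.1502j S between n2,n1
  Y(C3) = 0.000+0.01934j S between n3,n0
  Y(R4) = 0.01684+0.000j S between n0,n2
  Y(R5) = 0.01767+0.000j S between n1,n3
  Y(R6) = 0.9009+0.000j S between n2,n3
  Y(C4) = 0.000+0.02281j S between n3,n1
  Y(L3) = 0.000-0.08409j S between n2,n0
  Y(R7) = 0.0001905+0.000j S between n3,n0
  Y(C5) = 0.000+0.005792j S between n1,n0
  Y(R8) = 0.0008197+0.000j S between n0,n1
  Y(L4) = 0.000-0.004905j S between n3,n1
  V1: constraint V(n1)−V(n3) = 1.37
Assemble and solve the 4×4 MNA system:
  V(n1)=1.249+0.03484j  V(n2)=0.007242-0.1557j  V(n3)=-0.1208+0.03484j
  i(V1)=-0.1458+0.1447j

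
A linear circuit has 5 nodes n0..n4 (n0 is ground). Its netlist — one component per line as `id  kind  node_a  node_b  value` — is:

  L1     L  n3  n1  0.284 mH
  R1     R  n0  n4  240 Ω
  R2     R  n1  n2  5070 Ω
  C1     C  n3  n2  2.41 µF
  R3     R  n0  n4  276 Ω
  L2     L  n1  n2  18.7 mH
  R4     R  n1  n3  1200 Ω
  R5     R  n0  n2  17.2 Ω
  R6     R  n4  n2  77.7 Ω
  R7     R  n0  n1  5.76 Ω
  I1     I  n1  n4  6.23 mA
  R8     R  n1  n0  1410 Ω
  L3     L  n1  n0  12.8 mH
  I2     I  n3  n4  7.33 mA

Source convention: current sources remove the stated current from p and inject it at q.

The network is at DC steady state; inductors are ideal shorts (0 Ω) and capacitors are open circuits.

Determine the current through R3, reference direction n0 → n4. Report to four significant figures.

MNA unknowns: 4 node voltages V₁..V_4 plus 3 source currents (L1, L2, L3)
L1: row V3−V1=0, i_L1 at 3,1
R1: Y=0.004167 on G[0,4]
R2: Y=0.0001972 on G[1,2]
C1: Y=0.000 on G[3,2]
R3: Y=0.003623 on G[0,4]
L2: row V1−V2=0, i_L2 at 1,2
R4: Y=0.0008333 on G[1,3]
R5: Y=0.05814 on G[0,2]
R6: Y=0.01287 on G[4,2]
R7: Y=0.1736 on G[0,1]
I1: z[1]−=0.00623, z[4]+=0.00623
R8: Y=0.0007092 on G[1,0]
L3: row V1−V0=0, i_L3 at 1,0
I2: z[3]−=0.00733, z[4]+=0.00733
solve → V1=0.000, V2=0.000, V3=0.000, V4=0.6563
aux → i_L1=-0.007330, i_L2=-0.008447, i_L3=-0.005113

-0.002378 A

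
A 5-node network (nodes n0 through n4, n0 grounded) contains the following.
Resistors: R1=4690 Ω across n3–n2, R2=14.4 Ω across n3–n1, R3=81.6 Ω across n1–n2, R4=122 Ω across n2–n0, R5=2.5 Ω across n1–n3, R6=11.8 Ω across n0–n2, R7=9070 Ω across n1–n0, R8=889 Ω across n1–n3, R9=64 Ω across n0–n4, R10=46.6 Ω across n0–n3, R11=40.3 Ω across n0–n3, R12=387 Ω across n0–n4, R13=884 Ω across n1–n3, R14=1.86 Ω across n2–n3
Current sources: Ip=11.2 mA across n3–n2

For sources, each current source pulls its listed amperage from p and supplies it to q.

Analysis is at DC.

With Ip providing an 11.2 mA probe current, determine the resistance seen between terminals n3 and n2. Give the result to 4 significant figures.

R_eq = 1.722 Ω

Apply KCL at each of the 4 non-ground nodes and solve the resulting linear system.
Node n1: branches {R2, R3, R5, R7, R8, R13} → V_1 = -0.01237
Node n2: branches {R1, R3, R4, R6, R14, Ip} → V_2 = 0.006420
Node n3: branches {R1, R2, R5, R8, R10, R11, R13, R14, Ip} → V_3 = -0.01287
Node n4: branches {R9, R12} → V_4 = 0.000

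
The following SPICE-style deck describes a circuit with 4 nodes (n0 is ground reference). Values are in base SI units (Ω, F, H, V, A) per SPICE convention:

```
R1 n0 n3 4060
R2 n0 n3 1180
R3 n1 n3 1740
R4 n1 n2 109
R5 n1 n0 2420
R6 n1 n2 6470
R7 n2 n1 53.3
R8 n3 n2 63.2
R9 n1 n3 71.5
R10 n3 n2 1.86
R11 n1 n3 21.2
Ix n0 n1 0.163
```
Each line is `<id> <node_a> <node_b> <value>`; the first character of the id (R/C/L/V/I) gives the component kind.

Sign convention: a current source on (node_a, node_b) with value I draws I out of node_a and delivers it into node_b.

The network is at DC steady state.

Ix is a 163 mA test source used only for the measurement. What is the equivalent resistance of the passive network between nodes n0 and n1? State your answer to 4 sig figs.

R_eq = 669.5 Ω

MNA unknowns: 3 node voltages V₁..V_3
R1: Y=0.0002463 on G[0,3]
R2: Y=0.0008475 on G[0,3]
R3: Y=0.0005747 on G[1,3]
R4: Y=0.009174 on G[1,2]
R5: Y=0.0004132 on G[1,0]
R6: Y=0.0001546 on G[1,2]
R7: Y=0.01876 on G[2,1]
R8: Y=0.01582 on G[3,2]
R9: Y=0.01399 on G[1,3]
R10: Y=0.5376 on G[3,2]
R11: Y=0.04717 on G[1,3]
Ix: z[0]−=0.163, z[1]+=0.163
solve → V1=109.1, V2=107.9, V3=107.8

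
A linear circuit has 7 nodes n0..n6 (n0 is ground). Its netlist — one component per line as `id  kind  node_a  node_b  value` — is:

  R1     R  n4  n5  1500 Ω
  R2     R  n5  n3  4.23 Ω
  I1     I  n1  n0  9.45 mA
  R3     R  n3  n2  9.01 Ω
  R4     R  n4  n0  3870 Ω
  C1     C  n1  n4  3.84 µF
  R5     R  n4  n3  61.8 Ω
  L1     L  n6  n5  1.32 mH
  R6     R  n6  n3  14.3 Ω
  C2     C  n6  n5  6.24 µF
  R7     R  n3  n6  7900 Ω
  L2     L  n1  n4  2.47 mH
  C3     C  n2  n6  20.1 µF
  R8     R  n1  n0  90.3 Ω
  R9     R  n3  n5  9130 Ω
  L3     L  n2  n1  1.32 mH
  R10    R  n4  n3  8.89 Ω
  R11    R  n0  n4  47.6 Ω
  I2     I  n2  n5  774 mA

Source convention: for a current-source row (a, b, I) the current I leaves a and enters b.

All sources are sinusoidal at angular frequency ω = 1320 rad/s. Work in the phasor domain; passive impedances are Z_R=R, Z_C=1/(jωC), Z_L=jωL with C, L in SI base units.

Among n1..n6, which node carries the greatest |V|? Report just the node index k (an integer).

Apply KCL at each of the 6 non-ground nodes and solve the resulting linear system.
Node n1: branches {I1, C1, L2, R8, L3} → V_1 = -0.7376-0.7625j
Node n2: branches {R3, C3, L3, I2} → V_2 = -1.079-1.370j
Node n3: branches {R2, R3, R5, R6, R7, R9, R10} → V_3 = 2.622-1.115j
Node n4: branches {R1, R4, C1, R5, L2, R10, R11} → V_4 = -0.06027+0.3970j
Node n5: branches {R1, R2, L1, C2, R9, I2} → V_5 = 5.042-1.577j
Node n6: branches {L1, R6, C2, R7, C3} → V_6 = 5.238-1.928j

6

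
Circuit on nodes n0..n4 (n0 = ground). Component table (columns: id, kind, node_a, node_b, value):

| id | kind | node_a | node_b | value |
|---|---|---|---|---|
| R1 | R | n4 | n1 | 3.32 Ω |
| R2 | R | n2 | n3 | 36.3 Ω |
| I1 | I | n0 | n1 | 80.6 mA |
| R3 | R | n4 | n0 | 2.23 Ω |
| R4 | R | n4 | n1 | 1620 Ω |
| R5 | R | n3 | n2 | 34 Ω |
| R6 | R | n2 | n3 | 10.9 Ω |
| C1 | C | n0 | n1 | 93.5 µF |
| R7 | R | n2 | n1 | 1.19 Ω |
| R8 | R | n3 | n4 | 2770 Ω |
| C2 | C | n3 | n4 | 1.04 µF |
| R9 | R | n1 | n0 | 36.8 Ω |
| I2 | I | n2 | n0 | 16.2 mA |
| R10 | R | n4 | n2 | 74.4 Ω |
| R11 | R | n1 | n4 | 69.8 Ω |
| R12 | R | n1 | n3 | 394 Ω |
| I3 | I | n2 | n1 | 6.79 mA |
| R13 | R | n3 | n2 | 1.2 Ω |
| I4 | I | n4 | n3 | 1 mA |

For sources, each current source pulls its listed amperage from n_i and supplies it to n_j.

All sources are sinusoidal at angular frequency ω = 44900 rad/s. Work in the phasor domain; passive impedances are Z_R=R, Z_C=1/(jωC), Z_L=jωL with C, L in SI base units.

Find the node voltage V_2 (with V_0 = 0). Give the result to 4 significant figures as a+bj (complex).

MNA unknowns: 4 node voltages V₁..V_4
R1: Y=0.3012+0.000j on G[4,1]
R2: Y=0.02755+0.000j on G[2,3]
I1: z[0]−=0.0806, z[1]+=0.0806
R3: Y=0.4484+0.000j on G[4,0]
R4: Y=0.0006173+0.000j on G[4,1]
R5: Y=0.02941+0.000j on G[3,2]
R6: Y=0.09174+0.000j on G[2,3]
C1: Y=0.000+4.198j on G[0,1]
R7: Y=0.8403+0.000j on G[2,1]
R8: Y=0.0003610+0.000j on G[3,4]
C2: Y=0.000+0.04670j on G[3,4]
R9: Y=0.02717+0.000j on G[1,0]
I2: z[2]−=0.0162, z[0]+=0.0162
R10: Y=0.01344+0.000j on G[4,2]
R11: Y=0.01433+0.000j on G[1,4]
R12: Y=0.002538+0.000j on G[1,3]
I3: z[2]−=0.00679, z[1]+=0.00679
R13: Y=0.8333+0.000j on G[3,2]
I4: z[4]−=0.001, z[3]+=0.001
solve → V1=0.0009449-0.01545j, V2=-0.02503-0.01407j, V3=-0.02418-0.01297j, V4=-0.001041-0.007910j

-0.02503-0.01407j V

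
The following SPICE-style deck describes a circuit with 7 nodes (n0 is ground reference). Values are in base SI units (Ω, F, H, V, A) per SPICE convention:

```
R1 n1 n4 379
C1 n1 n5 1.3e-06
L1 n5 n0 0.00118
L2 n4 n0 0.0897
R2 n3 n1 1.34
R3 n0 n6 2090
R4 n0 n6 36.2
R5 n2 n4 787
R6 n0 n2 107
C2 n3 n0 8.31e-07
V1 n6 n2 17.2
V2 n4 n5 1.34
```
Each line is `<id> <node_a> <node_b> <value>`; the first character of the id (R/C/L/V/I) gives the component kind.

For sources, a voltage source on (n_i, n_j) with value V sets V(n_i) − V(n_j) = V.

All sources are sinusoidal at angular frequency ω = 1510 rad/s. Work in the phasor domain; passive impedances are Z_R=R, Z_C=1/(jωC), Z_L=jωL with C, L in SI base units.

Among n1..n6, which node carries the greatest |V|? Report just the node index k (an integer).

2

Apply KCL at each of the 6 non-ground nodes and solve the resulting linear system.
Node n1: branches {R1, C1, R2} → V_1 = 0.5202-0.6782j
Node n2: branches {R5, R6, V1} → V_2 = -12.44-0.001059j
Node n3: branches {R2, C2} → V_3 = 0.5190-0.6791j
Node n4: branches {R1, L2, R5, V2} → V_4 = 1.324-0.03226j
Node n5: branches {C1, L1, V2} → V_5 = -0.01632-0.03226j
Node n6: branches {R3, R4, V1} → V_6 = 4.760-0.001059j
Source currents: i(V1)=-0.1338+2.975e-05j, i(V2)=-0.01937+0.008108j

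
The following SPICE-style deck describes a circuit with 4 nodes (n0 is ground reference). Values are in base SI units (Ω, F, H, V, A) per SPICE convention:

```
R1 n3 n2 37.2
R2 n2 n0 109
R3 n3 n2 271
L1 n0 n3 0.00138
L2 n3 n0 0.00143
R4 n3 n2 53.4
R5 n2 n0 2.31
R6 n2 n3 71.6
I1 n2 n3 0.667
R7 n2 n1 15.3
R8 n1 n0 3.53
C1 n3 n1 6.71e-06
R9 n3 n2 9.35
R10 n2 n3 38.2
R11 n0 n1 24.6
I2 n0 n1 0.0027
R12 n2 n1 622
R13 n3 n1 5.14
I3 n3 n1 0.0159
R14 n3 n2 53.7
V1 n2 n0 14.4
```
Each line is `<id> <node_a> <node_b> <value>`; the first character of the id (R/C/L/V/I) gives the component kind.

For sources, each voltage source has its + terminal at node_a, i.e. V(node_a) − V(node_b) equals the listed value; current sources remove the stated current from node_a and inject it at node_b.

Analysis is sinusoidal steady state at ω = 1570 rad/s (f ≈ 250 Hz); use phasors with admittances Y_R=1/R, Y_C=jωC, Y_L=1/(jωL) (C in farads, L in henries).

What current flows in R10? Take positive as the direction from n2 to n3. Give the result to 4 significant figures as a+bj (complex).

0.3378-0.1032j A

Element admittances at ω=1570 rad/s:
  Y(R1) = 0.02688+0.000j S between n3,n2
  Y(R2) = 0.009174+0.000j S between n2,n0
  Y(R3) = 0.003690+0.000j S between n3,n2
  Y(L1) = 0.000-0.4616j S between n0,n3
  Y(L2) = 0.000-0.4454j S between n3,n0
  Y(R4) = 0.01873+0.000j S between n3,n2
  Y(R5) = 0.4329+0.000j S between n2,n0
  Y(R6) = 0.01397+0.000j S between n2,n3
  I1: injects 0.667 A into n3 (from n2)
  Y(R7) = 0.06536+0.000j S between n2,n1
  Y(R8) = 0.2833+0.000j S between n1,n0
  Y(C1) = 0.000+0.01053j S between n3,n1
  Y(R9) = 0.1070+0.000j S between n3,n2
  Y(R10) = 0.02618+0.000j S between n2,n3
  Y(R11) = 0.04065+0.000j S between n0,n1
  I2: injects 0.0027 A into n1 (from n0)
  Y(R12) = 0.001608+0.000j S between n2,n1
  Y(R13) = 0.1946+0.000j S between n3,n1
  I3: injects 0.0159 A into n1 (from n3)
  Y(R14) = 0.01862+0.000j S between n3,n2
  V1: constraint V(n2)−V(n0) = 14.4
Assemble and solve the 4×4 MNA system:
  V(n1)=2.128+1.299j  V(n2)=14.40+0.000j  V(n3)=1.495+3.944j
  i(V1)=-10.63+0.9350j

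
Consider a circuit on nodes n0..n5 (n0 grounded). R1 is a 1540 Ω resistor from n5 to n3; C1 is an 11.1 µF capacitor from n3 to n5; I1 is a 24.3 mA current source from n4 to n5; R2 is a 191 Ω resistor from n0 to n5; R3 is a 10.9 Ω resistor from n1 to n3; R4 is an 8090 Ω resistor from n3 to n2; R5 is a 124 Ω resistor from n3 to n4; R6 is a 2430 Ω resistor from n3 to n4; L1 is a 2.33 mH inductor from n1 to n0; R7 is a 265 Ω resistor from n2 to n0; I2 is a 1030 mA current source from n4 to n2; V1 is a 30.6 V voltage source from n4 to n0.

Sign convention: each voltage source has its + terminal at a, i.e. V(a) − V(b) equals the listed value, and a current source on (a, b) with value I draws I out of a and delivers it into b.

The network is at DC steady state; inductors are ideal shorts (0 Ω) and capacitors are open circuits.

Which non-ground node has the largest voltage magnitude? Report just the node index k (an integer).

MNA unknowns: 5 node voltages V₁..V_5 plus 2 source currents (L1, V1)
R1: Y=0.0006494 on G[5,3]
C1: Y=0.000 on G[3,5]
I1: z[4]−=0.0243, z[5]+=0.0243
R2: Y=0.005236 on G[0,5]
R3: Y=0.09174 on G[1,3]
R4: Y=0.0001236 on G[3,2]
R5: Y=0.008065 on G[3,4]
R6: Y=0.0004115 on G[3,4]
L1: row V1−V0=0, i_L1 at 1,0
R7: Y=0.003774 on G[2,0]
I2: z[4]−=1.03, z[2]+=1.03
V1: row V4−V0=30.6, i_V1 at 4,0
solve → V1=0.000, V2=264.4, V3=2.920, V4=30.60, V5=4.451
aux → i_L1=0.2679, i_V1=-1.289

2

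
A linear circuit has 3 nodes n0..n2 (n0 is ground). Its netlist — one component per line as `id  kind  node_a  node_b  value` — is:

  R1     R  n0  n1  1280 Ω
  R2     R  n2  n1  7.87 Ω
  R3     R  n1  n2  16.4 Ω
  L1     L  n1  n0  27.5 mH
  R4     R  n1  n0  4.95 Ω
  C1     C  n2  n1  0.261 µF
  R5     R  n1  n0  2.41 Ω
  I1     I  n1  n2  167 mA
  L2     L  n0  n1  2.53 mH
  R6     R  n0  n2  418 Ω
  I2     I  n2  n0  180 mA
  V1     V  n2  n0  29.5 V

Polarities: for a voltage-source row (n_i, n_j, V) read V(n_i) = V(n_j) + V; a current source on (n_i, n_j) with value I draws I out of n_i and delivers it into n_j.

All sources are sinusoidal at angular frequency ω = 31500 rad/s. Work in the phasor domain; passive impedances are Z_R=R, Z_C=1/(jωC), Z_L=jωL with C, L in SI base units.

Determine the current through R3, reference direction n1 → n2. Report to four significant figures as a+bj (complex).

Element admittances at ω=31500 rad/s:
  Y(R1) = 0.0007813+0.000j S between n0,n1
  Y(R2) = 0.1271+0.000j S between n2,n1
  Y(R3) = 0.06098+0.000j S between n1,n2
  Y(L1) = 0.000-0.001154j S between n1,n0
  Y(R4) = 0.2020+0.000j S between n1,n0
  Y(C1) = 0.000+0.008222j S between n2,n1
  Y(R5) = 0.4149+0.000j S between n1,n0
  I1: injects 0.167 A into n2 (from n1)
  Y(L2) = 0.000-0.01255j S between n0,n1
  Y(R6) = 0.002392+0.000j S between n0,n2
  I2: injects 0.18 A into n0 (from n2)
  V1: constraint V(n2)−V(n0) = 29.5
Assemble and solve the 3×3 MNA system:
  V(n1)=6.675+0.3464j  V(n2)=29.50+0.000j
  i(V1)=-4.379-0.1225j

-1.392+0.02112j A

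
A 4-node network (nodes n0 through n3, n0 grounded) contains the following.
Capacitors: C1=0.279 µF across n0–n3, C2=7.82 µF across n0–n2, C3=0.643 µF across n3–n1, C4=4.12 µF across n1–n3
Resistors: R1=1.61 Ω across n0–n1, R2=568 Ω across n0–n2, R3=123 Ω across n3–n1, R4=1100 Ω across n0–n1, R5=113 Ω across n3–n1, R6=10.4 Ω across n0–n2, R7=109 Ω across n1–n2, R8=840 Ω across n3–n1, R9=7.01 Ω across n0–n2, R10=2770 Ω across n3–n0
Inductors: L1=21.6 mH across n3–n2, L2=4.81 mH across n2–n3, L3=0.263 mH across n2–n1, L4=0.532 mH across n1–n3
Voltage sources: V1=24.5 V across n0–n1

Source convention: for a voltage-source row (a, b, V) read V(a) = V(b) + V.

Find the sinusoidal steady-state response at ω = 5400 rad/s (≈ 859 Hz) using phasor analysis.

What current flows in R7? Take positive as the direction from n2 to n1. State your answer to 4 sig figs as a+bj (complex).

MNA unknowns: 3 node voltages V₁..V_3 plus 1 source current (V1)
C1: Y=0.000+0.001507j on G[0,3]
R1: Y=0.6211+0.000j on G[0,1]
L1: Y=0.000-0.008573j on G[3,2]
C2: Y=0.000+0.04223j on G[0,2]
R2: Y=0.001761+0.000j on G[0,2]
R3: Y=0.008130+0.000j on G[3,1]
C3: Y=0.000+0.003472j on G[3,1]
R4: Y=0.0009091+0.000j on G[0,1]
L2: Y=0.000-0.03850j on G[2,3]
R5: Y=0.008850+0.000j on G[3,1]
R6: Y=0.09615+0.000j on G[0,2]
R7: Y=0.009174+0.000j on G[1,2]
L3: Y=0.000-0.7041j on G[2,1]
R8: Y=0.001190+0.000j on G[3,1]
R9: Y=0.1427+0.000j on G[0,2]
L4: Y=0.000-0.3481j on G[1,3]
R10: Y=0.0003610+0.000j on G[3,0]
C4: Y=0.000+0.02225j on G[1,3]
V1: row V0−V1=24.5, i_V1 at 0,1
solve → V1=-24.50+0.000j, V2=-23.16+7.911j, V3=-24.38+1.030j
aux → i_V1=-21.16+0.8886j

0.01225+0.07258j A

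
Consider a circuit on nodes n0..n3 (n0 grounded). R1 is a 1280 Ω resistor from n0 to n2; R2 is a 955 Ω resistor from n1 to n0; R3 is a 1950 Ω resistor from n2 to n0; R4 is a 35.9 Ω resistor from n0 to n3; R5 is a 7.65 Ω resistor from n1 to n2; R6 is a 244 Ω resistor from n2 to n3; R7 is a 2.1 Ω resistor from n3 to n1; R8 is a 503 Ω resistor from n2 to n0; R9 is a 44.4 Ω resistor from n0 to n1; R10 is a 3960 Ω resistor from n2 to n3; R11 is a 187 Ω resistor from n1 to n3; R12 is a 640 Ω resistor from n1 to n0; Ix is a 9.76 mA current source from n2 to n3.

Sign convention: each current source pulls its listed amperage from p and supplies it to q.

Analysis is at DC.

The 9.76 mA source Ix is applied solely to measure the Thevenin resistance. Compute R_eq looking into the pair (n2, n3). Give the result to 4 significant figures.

MNA unknowns: 3 node voltages V₁..V_3
R1: Y=0.0007813 on G[0,2]
R2: Y=0.001047 on G[1,0]
R3: Y=0.0005128 on G[2,0]
R4: Y=0.02786 on G[0,3]
R5: Y=0.1307 on G[1,2]
R6: Y=0.004098 on G[2,3]
R7: Y=0.4762 on G[3,1]
R8: Y=0.001988 on G[2,0]
R9: Y=0.02252 on G[0,1]
R10: Y=0.0002525 on G[2,3]
R11: Y=0.005348 on G[1,3]
R12: Y=0.001563 on G[1,0]
Ix: z[2]−=0.00976, z[3]+=0.00976
solve → V1=-0.005177, V2=-0.07501, V3=0.01351

R_eq = 9.070 Ω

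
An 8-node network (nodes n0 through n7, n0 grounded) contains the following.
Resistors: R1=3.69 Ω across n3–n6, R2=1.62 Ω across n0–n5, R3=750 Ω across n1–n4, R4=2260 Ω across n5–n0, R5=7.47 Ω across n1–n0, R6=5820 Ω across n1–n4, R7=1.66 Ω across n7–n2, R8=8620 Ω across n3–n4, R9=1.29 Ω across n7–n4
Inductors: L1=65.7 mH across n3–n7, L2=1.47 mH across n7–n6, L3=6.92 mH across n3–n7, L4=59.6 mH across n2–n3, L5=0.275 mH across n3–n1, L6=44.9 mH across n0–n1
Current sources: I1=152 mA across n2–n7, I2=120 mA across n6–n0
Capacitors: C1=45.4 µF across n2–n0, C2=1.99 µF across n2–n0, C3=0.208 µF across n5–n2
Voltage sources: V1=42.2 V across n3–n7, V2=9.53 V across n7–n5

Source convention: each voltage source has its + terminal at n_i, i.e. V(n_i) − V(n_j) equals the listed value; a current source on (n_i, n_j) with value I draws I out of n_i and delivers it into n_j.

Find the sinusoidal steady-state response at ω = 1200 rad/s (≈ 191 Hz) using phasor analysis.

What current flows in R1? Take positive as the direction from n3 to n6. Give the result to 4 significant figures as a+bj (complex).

Element admittances at ω=1200 rad/s:
  Y(R1) = 0.2710+0.000j S between n3,n6
  Y(R2) = 0.6173+0.000j S between n0,n5
  Y(L1) = 0.000-0.01268j S between n3,n7
  Y(R3) = 0.001333+0.000j S between n1,n4
  Y(R4) = 0.0004425+0.000j S between n5,n0
  Y(L2) = 0.000-0.5669j S between n7,n6
  Y(L3) = 0.000-0.1204j S between n3,n7
  Y(R5) = 0.1339+0.000j S between n1,n0
  Y(R6) = 0.0001718+0.000j S between n1,n4
  I1: injects 0.152 A into n7 (from n2)
  Y(C1) = 0.000+0.05448j S between n2,n0
  Y(R7) = 0.6024+0.000j S between n7,n2
  Y(L4) = 0.000-0.01398j S between n2,n3
  Y(L5) = 0.000-3.030j S between n3,n1
  Y(C2) = 0.000+0.002388j S between n2,n0
  I2: injects 0.12 A into n0 (from n6)
  Y(L6) = 0.000-0.01856j S between n0,n1
  Y(R8) = 0.0001160+0.000j S between n3,n4
  Y(C3) = 0.000+0.0002496j S between n5,n2
  Y(R9) = 0.7752+0.000j S between n7,n4
  V1: constraint V(n3)−V(n7) = 42.2
  V2: constraint V(n7)−V(n5) = 9.53
Assemble and solve the 9×9 MNA system:
  V(n1)=42.17-0.5083j  V(n2)=0.05407+0.3791j  V(n3)=42.45+1.372j  V(n4)=0.3355+1.368j  V(n5)=-9.282+1.372j  V(n6)=8.016+17.62j  V(n7)=0.2480+1.372j
  i(V1)=-15.05+11.47j  i(V2)=-5.734+0.8452j

9.331-4.403j A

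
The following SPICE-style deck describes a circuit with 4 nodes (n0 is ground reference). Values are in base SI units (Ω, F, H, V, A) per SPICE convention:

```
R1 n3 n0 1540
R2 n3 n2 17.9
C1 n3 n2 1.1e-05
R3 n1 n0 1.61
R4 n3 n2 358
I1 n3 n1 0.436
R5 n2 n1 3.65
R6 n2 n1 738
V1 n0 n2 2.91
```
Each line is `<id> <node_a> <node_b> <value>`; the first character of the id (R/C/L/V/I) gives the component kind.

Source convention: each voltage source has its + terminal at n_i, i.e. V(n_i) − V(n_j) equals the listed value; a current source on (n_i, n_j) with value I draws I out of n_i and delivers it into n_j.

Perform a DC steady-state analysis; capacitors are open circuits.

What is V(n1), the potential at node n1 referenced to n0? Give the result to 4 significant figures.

-0.4074 V

MNA unknowns: 3 node voltages V₁..V_3 plus 1 source current (V1)
R1: Y=0.0006494 on G[3,0]
R2: Y=0.05587 on G[3,2]
C1: Y=0.000 on G[3,2]
R3: Y=0.6211 on G[1,0]
R4: Y=0.002793 on G[3,2]
I1: z[3]−=0.436, z[1]+=0.436
R5: Y=0.2740 on G[2,1]
R6: Y=0.001355 on G[2,1]
V1: row V0−V2=2.91, i_V1 at 0,2
solve → V1=-0.4074, V2=-2.910, V3=-10.23
aux → i_V1=-0.2597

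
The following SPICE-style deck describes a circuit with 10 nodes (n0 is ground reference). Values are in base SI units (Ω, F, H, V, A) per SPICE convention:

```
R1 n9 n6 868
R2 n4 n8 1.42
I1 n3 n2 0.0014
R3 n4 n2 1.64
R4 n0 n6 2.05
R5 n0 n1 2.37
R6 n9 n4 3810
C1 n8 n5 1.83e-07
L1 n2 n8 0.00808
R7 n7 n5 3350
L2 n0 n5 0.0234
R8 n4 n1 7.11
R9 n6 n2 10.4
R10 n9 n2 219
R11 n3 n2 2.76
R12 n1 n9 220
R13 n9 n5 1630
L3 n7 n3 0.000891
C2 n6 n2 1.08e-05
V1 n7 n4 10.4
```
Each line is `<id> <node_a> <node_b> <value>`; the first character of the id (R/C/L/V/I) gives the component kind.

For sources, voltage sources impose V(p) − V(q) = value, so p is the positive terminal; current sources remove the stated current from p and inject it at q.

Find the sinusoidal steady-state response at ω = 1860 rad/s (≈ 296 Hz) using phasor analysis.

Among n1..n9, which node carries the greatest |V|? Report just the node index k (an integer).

7

MNA unknowns: 9 node voltages V₁..V_9 plus 1 source current (V1)
R1: Y=0.001152+0.000j on G[9,6]
R2: Y=0.7042+0.000j on G[4,8]
I1: z[3]−=0.0014, z[2]+=0.0014
R3: Y=0.6098+0.000j on G[4,2]
R4: Y=0.4878+0.000j on G[0,6]
R5: Y=0.4219+0.000j on G[0,1]
R6: Y=0.0002625+0.000j on G[9,4]
C1: Y=0.000+0.0003404j on G[8,5]
L1: Y=0.000-0.06654j on G[2,8]
R7: Y=0.0002985+0.000j on G[7,5]
L2: Y=0.000-0.02298j on G[0,5]
R8: Y=0.1406+0.000j on G[4,1]
R9: Y=0.09615+0.000j on G[6,2]
R10: Y=0.004566+0.000j on G[9,2]
R11: Y=0.3623+0.000j on G[3,2]
R12: Y=0.004545+0.000j on G[1,9]
R13: Y=0.0006135+0.000j on G[9,5]
L3: Y=0.000-0.6034j on G[7,3]
C2: Y=0.000+0.02009j on G[6,2]
V1: row V7−V4=10.4, i_V1 at 7,4
solve → V1=-0.3640+0.07813j, V2=1.739-0.6983j, V3=7.462-3.116j, V4=-1.486+0.3230j, V5=0.03107+0.1314j, V6=0.3087-0.06612j, V7=8.914+0.3230j, V8=-1.553+0.01267j, V9=0.5631-0.2463j
aux → i_V1=-2.078+0.8759j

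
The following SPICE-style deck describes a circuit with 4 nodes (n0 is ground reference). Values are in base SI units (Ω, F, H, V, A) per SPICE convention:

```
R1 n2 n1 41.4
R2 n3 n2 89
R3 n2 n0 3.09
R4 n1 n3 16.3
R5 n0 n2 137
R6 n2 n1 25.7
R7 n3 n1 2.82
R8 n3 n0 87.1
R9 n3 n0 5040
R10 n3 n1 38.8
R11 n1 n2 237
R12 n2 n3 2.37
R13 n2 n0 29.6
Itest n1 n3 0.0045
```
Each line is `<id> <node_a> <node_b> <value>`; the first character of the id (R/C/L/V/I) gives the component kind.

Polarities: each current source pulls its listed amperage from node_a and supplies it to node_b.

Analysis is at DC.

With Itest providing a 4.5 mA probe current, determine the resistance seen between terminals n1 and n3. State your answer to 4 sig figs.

R_eq = 1.999 Ω

Apply KCL at each of the 3 non-ground nodes and solve the resulting linear system.
Node n1: branches {R1, R4, R6, R7, R10, R11, Itest} → V_1 = -0.007851
Node n2: branches {R1, R2, R3, R5, R6, R11, R12, R13} → V_2 = -3.670e-05
Node n3: branches {R2, R4, R7, R8, R9, R10, R12, Itest} → V_3 = 0.001146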